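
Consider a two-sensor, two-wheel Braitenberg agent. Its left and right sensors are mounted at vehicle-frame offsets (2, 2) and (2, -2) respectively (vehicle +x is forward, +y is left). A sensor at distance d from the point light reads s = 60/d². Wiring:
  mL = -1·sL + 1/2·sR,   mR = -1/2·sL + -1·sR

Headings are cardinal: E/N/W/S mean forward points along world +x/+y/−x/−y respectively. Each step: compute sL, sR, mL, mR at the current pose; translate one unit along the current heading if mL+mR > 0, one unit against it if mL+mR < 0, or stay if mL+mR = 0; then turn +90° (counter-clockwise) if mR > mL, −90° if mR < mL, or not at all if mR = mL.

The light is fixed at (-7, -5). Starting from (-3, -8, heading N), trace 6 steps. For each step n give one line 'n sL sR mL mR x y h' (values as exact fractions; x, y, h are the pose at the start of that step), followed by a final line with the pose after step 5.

0 12 60/37 -414/37 -282/37 -3 -8 N
1 3/2 15/2 9/4 -33/4 -3 -9 W
2 60/13 60/53 -2790/689 -2370/689 -2 -9 N
3 30/29 10/3 55/87 -335/87 -2 -10 W
4 12/5 60/73 -726/365 -738/365 -1 -10 N
5 3/4 15/32 -33/64 -27/32 -1 -11 E
final -2 -11 S

n=0: pose=(-3,-8,N); sL=12, sR=60/37; mL=-414/37, mR=-282/37; mL+mR=-696/37 → advance -1; mR−mL=132/37 → turn +1·90°
n=1: pose=(-3,-9,W); sL=3/2, sR=15/2; mL=9/4, mR=-33/4; mL+mR=-6 → advance -1; mR−mL=-21/2 → turn -1·90°
n=2: pose=(-2,-9,N); sL=60/13, sR=60/53; mL=-2790/689, mR=-2370/689; mL+mR=-5160/689 → advance -1; mR−mL=420/689 → turn +1·90°
n=3: pose=(-2,-10,W); sL=30/29, sR=10/3; mL=55/87, mR=-335/87; mL+mR=-280/87 → advance -1; mR−mL=-130/29 → turn -1·90°
n=4: pose=(-1,-10,N); sL=12/5, sR=60/73; mL=-726/365, mR=-738/365; mL+mR=-1464/365 → advance -1; mR−mL=-12/365 → turn -1·90°
n=5: pose=(-1,-11,E); sL=3/4, sR=15/32; mL=-33/64, mR=-27/32; mL+mR=-87/64 → advance -1; mR−mL=-21/64 → turn -1·90°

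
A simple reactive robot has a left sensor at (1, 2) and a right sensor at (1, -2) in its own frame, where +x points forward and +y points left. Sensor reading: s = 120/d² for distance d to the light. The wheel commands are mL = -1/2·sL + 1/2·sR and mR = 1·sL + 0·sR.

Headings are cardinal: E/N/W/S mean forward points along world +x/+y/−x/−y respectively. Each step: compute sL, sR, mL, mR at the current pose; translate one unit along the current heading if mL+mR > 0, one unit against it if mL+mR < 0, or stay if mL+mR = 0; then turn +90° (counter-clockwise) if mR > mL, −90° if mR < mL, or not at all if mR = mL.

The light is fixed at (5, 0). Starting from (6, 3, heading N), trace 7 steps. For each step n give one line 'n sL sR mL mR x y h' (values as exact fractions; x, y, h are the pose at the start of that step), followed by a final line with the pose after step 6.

0 120/17 24/5 -96/85 120/17 6 3 N
1 30 10/3 -40/3 30 6 4 W
2 120/13 120/13 0 120/13 5 4 S
3 60/13 60 360/13 60/13 5 3 E
4 120/13 24 96/13 120/13 6 3 S
5 6 30 12 6 6 2 E
6 120/17 120 960/17 120/17 7 2 S
final 7 1 W

n=0: pose=(6,3,N); sL=120/17, sR=24/5; mL=-96/85, mR=120/17; mL+mR=504/85 → advance +1; mR−mL=696/85 → turn +1·90°
n=1: pose=(6,4,W); sL=30, sR=10/3; mL=-40/3, mR=30; mL+mR=50/3 → advance +1; mR−mL=130/3 → turn +1·90°
n=2: pose=(5,4,S); sL=120/13, sR=120/13; mL=0, mR=120/13; mL+mR=120/13 → advance +1; mR−mL=120/13 → turn +1·90°
n=3: pose=(5,3,E); sL=60/13, sR=60; mL=360/13, mR=60/13; mL+mR=420/13 → advance +1; mR−mL=-300/13 → turn -1·90°
n=4: pose=(6,3,S); sL=120/13, sR=24; mL=96/13, mR=120/13; mL+mR=216/13 → advance +1; mR−mL=24/13 → turn +1·90°
n=5: pose=(6,2,E); sL=6, sR=30; mL=12, mR=6; mL+mR=18 → advance +1; mR−mL=-6 → turn -1·90°
n=6: pose=(7,2,S); sL=120/17, sR=120; mL=960/17, mR=120/17; mL+mR=1080/17 → advance +1; mR−mL=-840/17 → turn -1·90°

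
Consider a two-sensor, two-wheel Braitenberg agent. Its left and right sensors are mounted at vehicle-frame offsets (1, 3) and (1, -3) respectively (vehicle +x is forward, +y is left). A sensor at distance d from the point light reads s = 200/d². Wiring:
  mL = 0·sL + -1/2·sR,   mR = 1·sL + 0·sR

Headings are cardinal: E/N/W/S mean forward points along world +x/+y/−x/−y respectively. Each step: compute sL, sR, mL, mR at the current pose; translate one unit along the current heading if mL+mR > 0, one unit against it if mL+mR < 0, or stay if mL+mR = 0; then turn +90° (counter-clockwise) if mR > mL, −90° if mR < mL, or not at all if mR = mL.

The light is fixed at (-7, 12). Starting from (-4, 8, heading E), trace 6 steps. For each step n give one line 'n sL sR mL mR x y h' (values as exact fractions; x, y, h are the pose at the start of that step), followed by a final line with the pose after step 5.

0 200/17 40/13 -20/13 200/17 -4 8 E
1 20 100/29 -50/29 20 -3 8 N
2 40/9 200/9 -100/9 40/9 -3 9 W
3 5/2 10 -5 5/2 -2 9 S
4 200/37 200/61 -100/61 200/37 -2 10 E
5 20 100/41 -50/41 20 -1 10 N
final -1 11 W

n=0: pose=(-4,8,E); sL=200/17, sR=40/13; mL=-20/13, mR=200/17; mL+mR=2260/221 → advance +1; mR−mL=2940/221 → turn +1·90°
n=1: pose=(-3,8,N); sL=20, sR=100/29; mL=-50/29, mR=20; mL+mR=530/29 → advance +1; mR−mL=630/29 → turn +1·90°
n=2: pose=(-3,9,W); sL=40/9, sR=200/9; mL=-100/9, mR=40/9; mL+mR=-20/3 → advance -1; mR−mL=140/9 → turn +1·90°
n=3: pose=(-2,9,S); sL=5/2, sR=10; mL=-5, mR=5/2; mL+mR=-5/2 → advance -1; mR−mL=15/2 → turn +1·90°
n=4: pose=(-2,10,E); sL=200/37, sR=200/61; mL=-100/61, mR=200/37; mL+mR=8500/2257 → advance +1; mR−mL=15900/2257 → turn +1·90°
n=5: pose=(-1,10,N); sL=20, sR=100/41; mL=-50/41, mR=20; mL+mR=770/41 → advance +1; mR−mL=870/41 → turn +1·90°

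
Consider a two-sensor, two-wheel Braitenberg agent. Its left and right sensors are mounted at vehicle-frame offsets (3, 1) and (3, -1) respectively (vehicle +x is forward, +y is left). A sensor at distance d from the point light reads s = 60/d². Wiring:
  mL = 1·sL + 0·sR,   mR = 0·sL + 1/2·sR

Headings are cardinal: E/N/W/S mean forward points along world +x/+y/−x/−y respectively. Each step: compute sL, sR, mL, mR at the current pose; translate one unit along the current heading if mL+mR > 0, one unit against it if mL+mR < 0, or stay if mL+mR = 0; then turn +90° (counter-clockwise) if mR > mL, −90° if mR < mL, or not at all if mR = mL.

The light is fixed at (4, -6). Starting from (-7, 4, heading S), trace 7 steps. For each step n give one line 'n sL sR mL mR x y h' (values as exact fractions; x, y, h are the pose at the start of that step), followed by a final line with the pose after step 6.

0 60/149 60/193 60/149 30/193 -7 4 S
1 3/13 15/74 3/13 15/148 -7 3 W
2 60/313 12/53 60/313 6/53 -8 3 N
3 30/101 10/27 30/101 5/27 -8 4 E
4 60/149 60/193 60/149 30/193 -7 4 S
5 3/13 15/74 3/13 15/148 -7 3 W
6 60/313 12/53 60/313 6/53 -8 3 N
final -8 4 E

n=0: pose=(-7,4,S); sL=60/149, sR=60/193; mL=60/149, mR=30/193; mL+mR=16050/28757 → advance +1; mR−mL=-7110/28757 → turn -1·90°
n=1: pose=(-7,3,W); sL=3/13, sR=15/74; mL=3/13, mR=15/148; mL+mR=639/1924 → advance +1; mR−mL=-249/1924 → turn -1·90°
n=2: pose=(-8,3,N); sL=60/313, sR=12/53; mL=60/313, mR=6/53; mL+mR=5058/16589 → advance +1; mR−mL=-1302/16589 → turn -1·90°
n=3: pose=(-8,4,E); sL=30/101, sR=10/27; mL=30/101, mR=5/27; mL+mR=1315/2727 → advance +1; mR−mL=-305/2727 → turn -1·90°
n=4: pose=(-7,4,S); sL=60/149, sR=60/193; mL=60/149, mR=30/193; mL+mR=16050/28757 → advance +1; mR−mL=-7110/28757 → turn -1·90°
n=5: pose=(-7,3,W); sL=3/13, sR=15/74; mL=3/13, mR=15/148; mL+mR=639/1924 → advance +1; mR−mL=-249/1924 → turn -1·90°
n=6: pose=(-8,3,N); sL=60/313, sR=12/53; mL=60/313, mR=6/53; mL+mR=5058/16589 → advance +1; mR−mL=-1302/16589 → turn -1·90°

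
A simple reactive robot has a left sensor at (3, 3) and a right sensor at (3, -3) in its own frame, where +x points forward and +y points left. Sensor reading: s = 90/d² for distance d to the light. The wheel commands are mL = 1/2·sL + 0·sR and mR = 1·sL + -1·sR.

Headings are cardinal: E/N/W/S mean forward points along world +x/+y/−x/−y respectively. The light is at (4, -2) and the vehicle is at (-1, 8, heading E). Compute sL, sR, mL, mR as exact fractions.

left sensor world pos  = (2, 11); dL² = 173
right sensor world pos = (2, 5); dR² = 53
sL = 90/173 = 90/173
sR = 90/53 = 90/53
mL = 1/2·sL + 0·sR = 45/173
mR = 1·sL + -1·sR = -10800/9169

90/173 90/53 45/173 -10800/9169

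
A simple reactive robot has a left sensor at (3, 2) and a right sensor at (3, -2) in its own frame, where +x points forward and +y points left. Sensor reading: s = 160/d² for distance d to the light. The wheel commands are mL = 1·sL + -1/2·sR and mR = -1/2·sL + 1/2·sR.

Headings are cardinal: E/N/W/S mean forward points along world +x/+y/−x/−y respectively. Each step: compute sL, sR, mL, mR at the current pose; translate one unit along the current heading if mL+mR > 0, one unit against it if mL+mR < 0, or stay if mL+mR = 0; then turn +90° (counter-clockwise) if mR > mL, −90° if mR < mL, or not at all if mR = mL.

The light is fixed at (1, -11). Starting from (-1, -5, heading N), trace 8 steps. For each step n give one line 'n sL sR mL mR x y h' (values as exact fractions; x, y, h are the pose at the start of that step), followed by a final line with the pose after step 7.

0 160/97 160/81 5200/7857 1280/7857 -1 -5 N
1 80/41 80/13 -600/533 1120/533 -1 -4 E
2 160/109 160/101 7440/11009 640/11009 0 -4 N
3 20/13 4 -6/13 16/13 0 -3 E
4 32/25 32/25 16/25 0 1 -3 N
5 16/13 80/29 -56/377 288/377 1 -2 E
6 32/29 160/153 2576/4437 -128/4437 2 -2 N
7 1 2 0 1/2 2 -1 E
final 3 -1 N

n=0: pose=(-1,-5,N); sL=160/97, sR=160/81; mL=5200/7857, mR=1280/7857; mL+mR=80/97 → advance +1; mR−mL=-3920/7857 → turn -1·90°
n=1: pose=(-1,-4,E); sL=80/41, sR=80/13; mL=-600/533, mR=1120/533; mL+mR=40/41 → advance +1; mR−mL=1720/533 → turn +1·90°
n=2: pose=(0,-4,N); sL=160/109, sR=160/101; mL=7440/11009, mR=640/11009; mL+mR=80/109 → advance +1; mR−mL=-6800/11009 → turn -1·90°
n=3: pose=(0,-3,E); sL=20/13, sR=4; mL=-6/13, mR=16/13; mL+mR=10/13 → advance +1; mR−mL=22/13 → turn +1·90°
n=4: pose=(1,-3,N); sL=32/25, sR=32/25; mL=16/25, mR=0; mL+mR=16/25 → advance +1; mR−mL=-16/25 → turn -1·90°
n=5: pose=(1,-2,E); sL=16/13, sR=80/29; mL=-56/377, mR=288/377; mL+mR=8/13 → advance +1; mR−mL=344/377 → turn +1·90°
n=6: pose=(2,-2,N); sL=32/29, sR=160/153; mL=2576/4437, mR=-128/4437; mL+mR=16/29 → advance +1; mR−mL=-2704/4437 → turn -1·90°
n=7: pose=(2,-1,E); sL=1, sR=2; mL=0, mR=1/2; mL+mR=1/2 → advance +1; mR−mL=1/2 → turn +1·90°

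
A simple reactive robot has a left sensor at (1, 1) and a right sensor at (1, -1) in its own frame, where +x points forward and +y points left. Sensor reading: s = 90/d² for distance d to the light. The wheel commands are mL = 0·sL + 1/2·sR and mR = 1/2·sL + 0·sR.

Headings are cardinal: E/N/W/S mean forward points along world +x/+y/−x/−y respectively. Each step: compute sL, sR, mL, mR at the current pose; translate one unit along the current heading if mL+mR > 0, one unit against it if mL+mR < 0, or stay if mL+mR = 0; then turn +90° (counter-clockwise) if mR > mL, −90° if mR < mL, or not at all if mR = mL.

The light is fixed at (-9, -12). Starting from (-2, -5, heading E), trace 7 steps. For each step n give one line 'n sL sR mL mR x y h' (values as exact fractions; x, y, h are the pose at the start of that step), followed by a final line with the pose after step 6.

0 45/64 9/10 9/20 45/128 -2 -5 E
1 10/13 18/17 9/17 5/13 -1 -5 S
2 45/37 45/49 45/98 45/74 -1 -6 W
3 90/89 90/61 45/61 45/89 -2 -6 S
4 45/26 5/4 5/8 45/52 -2 -7 W
5 18/13 90/41 45/41 9/13 -3 -7 S
6 45/17 9/5 9/10 45/34 -3 -8 W
final -4 -8 S

n=0: pose=(-2,-5,E); sL=45/64, sR=9/10; mL=9/20, mR=45/128; mL+mR=513/640 → advance +1; mR−mL=-63/640 → turn -1·90°
n=1: pose=(-1,-5,S); sL=10/13, sR=18/17; mL=9/17, mR=5/13; mL+mR=202/221 → advance +1; mR−mL=-32/221 → turn -1·90°
n=2: pose=(-1,-6,W); sL=45/37, sR=45/49; mL=45/98, mR=45/74; mL+mR=1935/1813 → advance +1; mR−mL=270/1813 → turn +1·90°
n=3: pose=(-2,-6,S); sL=90/89, sR=90/61; mL=45/61, mR=45/89; mL+mR=6750/5429 → advance +1; mR−mL=-1260/5429 → turn -1·90°
n=4: pose=(-2,-7,W); sL=45/26, sR=5/4; mL=5/8, mR=45/52; mL+mR=155/104 → advance +1; mR−mL=25/104 → turn +1·90°
n=5: pose=(-3,-7,S); sL=18/13, sR=90/41; mL=45/41, mR=9/13; mL+mR=954/533 → advance +1; mR−mL=-216/533 → turn -1·90°
n=6: pose=(-3,-8,W); sL=45/17, sR=9/5; mL=9/10, mR=45/34; mL+mR=189/85 → advance +1; mR−mL=36/85 → turn +1·90°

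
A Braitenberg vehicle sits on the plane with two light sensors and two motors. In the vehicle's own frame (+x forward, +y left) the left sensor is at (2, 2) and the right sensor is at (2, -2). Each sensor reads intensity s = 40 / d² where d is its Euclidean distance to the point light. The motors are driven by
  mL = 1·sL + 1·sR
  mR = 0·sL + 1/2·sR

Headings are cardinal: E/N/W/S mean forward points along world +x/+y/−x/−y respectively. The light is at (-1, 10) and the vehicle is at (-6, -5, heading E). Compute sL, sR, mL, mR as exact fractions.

20/89 20/149 4760/13261 10/149

left sensor world pos  = (-4, -3); dL² = 178
right sensor world pos = (-4, -7); dR² = 298
sL = 40/178 = 20/89
sR = 40/298 = 20/149
mL = 1·sL + 1·sR = 4760/13261
mR = 0·sL + 1/2·sR = 10/149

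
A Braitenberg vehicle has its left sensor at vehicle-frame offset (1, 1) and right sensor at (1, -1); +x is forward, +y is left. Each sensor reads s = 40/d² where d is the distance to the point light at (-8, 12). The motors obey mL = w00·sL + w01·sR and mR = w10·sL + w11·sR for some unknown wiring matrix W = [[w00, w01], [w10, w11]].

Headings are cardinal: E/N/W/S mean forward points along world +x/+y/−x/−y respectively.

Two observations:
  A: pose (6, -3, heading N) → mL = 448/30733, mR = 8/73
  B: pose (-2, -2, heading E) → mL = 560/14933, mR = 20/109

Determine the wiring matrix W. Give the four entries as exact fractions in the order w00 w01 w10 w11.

1 -1 1 0

obs A: pose=(6,-3,N) → sL=8/73, sR=40/421, mL=448/30733, mR=8/73
obs B: pose=(-2,-2,E) → sL=20/109, sR=20/137, mL=560/14933, mR=20/109
sensor matrix S = [[8/73, 40/421], [20/109, 20/137]]; det S = -658560/458935889
solve [mL_A; mL_B] = S·[w00; w01] and [mR_A; mR_B] = S·[w10; w11]:
  w00 = 1, w01 = -1, w10 = 1, w11 = 0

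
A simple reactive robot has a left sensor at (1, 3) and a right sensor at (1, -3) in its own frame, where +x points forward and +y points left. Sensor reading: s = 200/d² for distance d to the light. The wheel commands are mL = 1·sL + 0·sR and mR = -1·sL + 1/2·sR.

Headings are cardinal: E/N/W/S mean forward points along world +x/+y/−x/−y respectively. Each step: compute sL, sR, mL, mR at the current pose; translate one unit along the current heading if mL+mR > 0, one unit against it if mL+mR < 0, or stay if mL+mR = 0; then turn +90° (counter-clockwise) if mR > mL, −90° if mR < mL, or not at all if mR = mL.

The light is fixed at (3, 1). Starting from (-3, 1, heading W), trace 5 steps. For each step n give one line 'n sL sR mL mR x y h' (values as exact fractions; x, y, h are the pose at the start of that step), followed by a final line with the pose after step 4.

n=0: pose=(-3,1,W); sL=100/29, sR=100/29; mL=100/29, mR=-50/29; mL+mR=50/29 → advance +1; mR−mL=-150/29 → turn -1·90°
n=1: pose=(-4,1,N); sL=200/101, sR=200/17; mL=200/101, mR=6700/1717; mL+mR=100/17 → advance +1; mR−mL=3300/1717 → turn +1·90°
n=2: pose=(-4,2,W); sL=50/17, sR=5/2; mL=50/17, mR=-115/68; mL+mR=5/4 → advance +1; mR−mL=-315/68 → turn -1·90°
n=3: pose=(-5,2,N); sL=8/5, sR=200/29; mL=8/5, mR=268/145; mL+mR=100/29 → advance +1; mR−mL=36/145 → turn +1·90°
n=4: pose=(-5,3,W); sL=100/41, sR=100/53; mL=100/41, mR=-3250/2173; mL+mR=50/53 → advance +1; mR−mL=-8550/2173 → turn -1·90°

0 100/29 100/29 100/29 -50/29 -3 1 W
1 200/101 200/17 200/101 6700/1717 -4 1 N
2 50/17 5/2 50/17 -115/68 -4 2 W
3 8/5 200/29 8/5 268/145 -5 2 N
4 100/41 100/53 100/41 -3250/2173 -5 3 W
final -6 3 N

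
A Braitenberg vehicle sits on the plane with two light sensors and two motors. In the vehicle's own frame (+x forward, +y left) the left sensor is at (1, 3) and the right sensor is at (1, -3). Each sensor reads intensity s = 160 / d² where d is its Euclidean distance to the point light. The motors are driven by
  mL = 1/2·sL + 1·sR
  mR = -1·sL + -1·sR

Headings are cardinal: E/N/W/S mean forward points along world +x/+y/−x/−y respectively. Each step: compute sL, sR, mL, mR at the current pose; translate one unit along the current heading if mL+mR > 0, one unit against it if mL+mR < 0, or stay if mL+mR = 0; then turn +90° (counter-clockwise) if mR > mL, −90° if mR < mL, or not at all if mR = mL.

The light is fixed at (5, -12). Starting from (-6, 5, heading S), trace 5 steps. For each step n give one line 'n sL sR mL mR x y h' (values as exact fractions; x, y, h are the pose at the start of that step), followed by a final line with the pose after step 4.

n=0: pose=(-6,5,S); sL=1/2, sR=40/113; mL=273/452, mR=-193/226; mL+mR=-1/4 → advance -1; mR−mL=-659/452 → turn -1·90°
n=1: pose=(-6,6,W); sL=160/369, sR=32/117; mL=784/1599, mR=-3392/4797; mL+mR=-80/369 → advance -1; mR−mL=-5744/4797 → turn -1·90°
n=2: pose=(-5,6,N); sL=16/53, sR=16/41; mL=1176/2173, mR=-1504/2173; mL+mR=-8/53 → advance -1; mR−mL=-2680/2173 → turn -1·90°
n=3: pose=(-5,5,E); sL=160/481, sR=160/277; mL=99120/133237, mR=-121280/133237; mL+mR=-80/481 → advance -1; mR−mL=-220400/133237 → turn -1·90°
n=4: pose=(-6,5,S); sL=1/2, sR=40/113; mL=273/452, mR=-193/226; mL+mR=-1/4 → advance -1; mR−mL=-659/452 → turn -1·90°

0 1/2 40/113 273/452 -193/226 -6 5 S
1 160/369 32/117 784/1599 -3392/4797 -6 6 W
2 16/53 16/41 1176/2173 -1504/2173 -5 6 N
3 160/481 160/277 99120/133237 -121280/133237 -5 5 E
4 1/2 40/113 273/452 -193/226 -6 5 S
final -6 6 W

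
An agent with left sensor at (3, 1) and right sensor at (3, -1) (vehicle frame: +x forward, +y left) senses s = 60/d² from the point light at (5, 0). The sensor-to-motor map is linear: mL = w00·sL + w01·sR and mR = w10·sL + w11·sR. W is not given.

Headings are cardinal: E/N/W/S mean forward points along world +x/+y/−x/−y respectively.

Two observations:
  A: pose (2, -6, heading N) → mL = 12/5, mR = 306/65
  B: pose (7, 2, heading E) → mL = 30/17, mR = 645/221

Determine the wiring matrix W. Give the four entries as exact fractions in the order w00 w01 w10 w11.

obs A: pose=(2,-6,N) → sL=12/5, sR=60/13, mL=12/5, mR=306/65
obs B: pose=(7,2,E) → sL=30/17, sR=30/13, mL=30/17, mR=645/221
sensor matrix S = [[12/5, 60/13], [30/17, 30/13]]; det S = -576/221
solve [mL_A; mL_B] = S·[w00; w01] and [mR_A; mR_B] = S·[w10; w11]:
  w00 = 1, w01 = 0, w10 = 1, w11 = 1/2

1 0 1 1/2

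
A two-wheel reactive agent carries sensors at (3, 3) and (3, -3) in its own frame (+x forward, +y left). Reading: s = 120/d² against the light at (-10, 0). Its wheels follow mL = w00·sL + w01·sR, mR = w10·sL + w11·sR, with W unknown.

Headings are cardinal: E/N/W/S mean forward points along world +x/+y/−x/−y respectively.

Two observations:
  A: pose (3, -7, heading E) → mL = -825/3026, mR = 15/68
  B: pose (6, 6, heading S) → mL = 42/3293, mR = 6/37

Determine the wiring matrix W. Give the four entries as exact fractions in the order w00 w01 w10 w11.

obs A: pose=(3,-7,E) → sL=15/34, sR=30/89, mL=-825/3026, mR=15/68
obs B: pose=(6,6,S) → sL=12/37, sR=60/89, mL=42/3293, mR=6/37
sensor matrix S = [[15/34, 30/89], [12/37, 60/89]]; det S = 10530/55981
solve [mL_A; mL_B] = S·[w00; w01] and [mR_A; mR_B] = S·[w10; w11]:
  w00 = -1, w01 = 1/2, w10 = 1/2, w11 = 0

-1 1/2 1/2 0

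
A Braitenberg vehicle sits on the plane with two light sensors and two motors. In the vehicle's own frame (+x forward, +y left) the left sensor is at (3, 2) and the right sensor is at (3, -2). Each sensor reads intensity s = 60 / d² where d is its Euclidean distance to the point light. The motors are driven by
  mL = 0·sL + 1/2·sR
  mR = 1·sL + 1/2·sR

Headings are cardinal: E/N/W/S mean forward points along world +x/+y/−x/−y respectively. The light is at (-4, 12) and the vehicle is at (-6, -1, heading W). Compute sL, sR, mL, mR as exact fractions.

left sensor world pos  = (-9, -3); dL² = 250
right sensor world pos = (-9, 1); dR² = 146
sL = 60/250 = 6/25
sR = 60/146 = 30/73
mL = 0·sL + 1/2·sR = 15/73
mR = 1·sL + 1/2·sR = 813/1825

6/25 30/73 15/73 813/1825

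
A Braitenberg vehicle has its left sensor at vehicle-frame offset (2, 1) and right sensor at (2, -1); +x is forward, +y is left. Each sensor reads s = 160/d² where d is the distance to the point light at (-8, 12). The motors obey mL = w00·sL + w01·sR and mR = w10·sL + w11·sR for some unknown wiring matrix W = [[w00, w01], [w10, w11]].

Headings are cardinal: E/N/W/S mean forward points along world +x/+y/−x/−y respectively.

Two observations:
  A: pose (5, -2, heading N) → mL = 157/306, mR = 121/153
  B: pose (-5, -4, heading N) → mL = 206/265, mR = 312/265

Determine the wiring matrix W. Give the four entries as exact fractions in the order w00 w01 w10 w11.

obs A: pose=(5,-2,N) → sL=5/9, sR=8/17, mL=157/306, mR=121/153
obs B: pose=(-5,-4,N) → sL=4/5, sR=40/53, mL=206/265, mR=312/265
sensor matrix S = [[5/9, 8/17], [4/5, 40/53]]; det S = 1736/40545
solve [mL_A; mL_B] = S·[w00; w01] and [mR_A; mR_B] = S·[w10; w11]:
  w00 = 1/2, w01 = 1/2, w10 = 1, w11 = 1/2

1/2 1/2 1 1/2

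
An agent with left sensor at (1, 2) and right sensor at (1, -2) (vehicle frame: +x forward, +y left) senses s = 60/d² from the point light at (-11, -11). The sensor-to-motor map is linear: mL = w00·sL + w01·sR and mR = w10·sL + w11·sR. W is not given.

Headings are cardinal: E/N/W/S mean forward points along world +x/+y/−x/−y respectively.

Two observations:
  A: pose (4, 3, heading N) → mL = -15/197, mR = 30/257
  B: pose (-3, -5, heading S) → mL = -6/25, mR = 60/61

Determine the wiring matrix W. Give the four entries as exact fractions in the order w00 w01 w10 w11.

-1/2 0 0 1

obs A: pose=(4,3,N) → sL=30/197, sR=30/257, mL=-15/197, mR=30/257
obs B: pose=(-3,-5,S) → sL=12/25, sR=60/61, mL=-6/25, mR=60/61
sensor matrix S = [[30/197, 30/257], [12/25, 60/61]]; det S = 1447776/15441845
solve [mL_A; mL_B] = S·[w00; w01] and [mR_A; mR_B] = S·[w10; w11]:
  w00 = -1/2, w01 = 0, w10 = 0, w11 = 1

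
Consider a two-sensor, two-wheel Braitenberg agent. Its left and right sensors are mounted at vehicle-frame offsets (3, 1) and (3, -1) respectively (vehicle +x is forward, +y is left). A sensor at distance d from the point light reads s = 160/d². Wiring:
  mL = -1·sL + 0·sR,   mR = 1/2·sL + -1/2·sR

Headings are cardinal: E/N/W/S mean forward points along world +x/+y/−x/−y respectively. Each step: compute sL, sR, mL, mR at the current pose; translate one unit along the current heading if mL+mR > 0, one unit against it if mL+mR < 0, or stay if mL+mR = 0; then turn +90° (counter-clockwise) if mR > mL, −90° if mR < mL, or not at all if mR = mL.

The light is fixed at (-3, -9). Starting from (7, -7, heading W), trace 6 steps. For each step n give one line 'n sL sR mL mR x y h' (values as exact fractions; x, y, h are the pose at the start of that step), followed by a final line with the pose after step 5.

n=0: pose=(7,-7,W); sL=16/5, sR=80/29; mL=-16/5, mR=32/145; mL+mR=-432/145 → advance -1; mR−mL=496/145 → turn +1·90°
n=1: pose=(8,-7,S); sL=32/29, sR=160/101; mL=-32/29, mR=-704/2929; mL+mR=-3936/2929 → advance -1; mR−mL=2528/2929 → turn +1·90°
n=2: pose=(8,-6,E); sL=40/53, sR=4/5; mL=-40/53, mR=-6/265; mL+mR=-206/265 → advance -1; mR−mL=194/265 → turn +1·90°
n=3: pose=(7,-6,N); sL=160/117, sR=160/157; mL=-160/117, mR=3200/18369; mL+mR=-21920/18369 → advance -1; mR−mL=9440/6123 → turn +1·90°
n=4: pose=(7,-7,W); sL=16/5, sR=80/29; mL=-16/5, mR=32/145; mL+mR=-432/145 → advance -1; mR−mL=496/145 → turn +1·90°
n=5: pose=(8,-7,S); sL=32/29, sR=160/101; mL=-32/29, mR=-704/2929; mL+mR=-3936/2929 → advance -1; mR−mL=2528/2929 → turn +1·90°

0 16/5 80/29 -16/5 32/145 7 -7 W
1 32/29 160/101 -32/29 -704/2929 8 -7 S
2 40/53 4/5 -40/53 -6/265 8 -6 E
3 160/117 160/157 -160/117 3200/18369 7 -6 N
4 16/5 80/29 -16/5 32/145 7 -7 W
5 32/29 160/101 -32/29 -704/2929 8 -7 S
final 8 -6 E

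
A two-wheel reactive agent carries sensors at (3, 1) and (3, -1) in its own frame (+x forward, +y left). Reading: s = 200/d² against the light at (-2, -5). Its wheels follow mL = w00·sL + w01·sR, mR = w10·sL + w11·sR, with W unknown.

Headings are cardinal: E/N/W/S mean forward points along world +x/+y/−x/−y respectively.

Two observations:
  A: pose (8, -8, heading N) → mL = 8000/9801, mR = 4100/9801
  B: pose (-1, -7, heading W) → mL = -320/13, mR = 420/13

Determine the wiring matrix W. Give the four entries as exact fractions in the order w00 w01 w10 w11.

1 -1 -1/2 1

obs A: pose=(8,-8,N) → sL=200/81, sR=200/121, mL=8000/9801, mR=4100/9801
obs B: pose=(-1,-7,W) → sL=200/13, sR=40, mL=-320/13, mR=420/13
sensor matrix S = [[200/81, 200/121], [200/13, 40]]; det S = 9344000/127413
solve [mL_A; mL_B] = S·[w00; w01] and [mR_A; mR_B] = S·[w10; w11]:
  w00 = 1, w01 = -1, w10 = -1/2, w11 = 1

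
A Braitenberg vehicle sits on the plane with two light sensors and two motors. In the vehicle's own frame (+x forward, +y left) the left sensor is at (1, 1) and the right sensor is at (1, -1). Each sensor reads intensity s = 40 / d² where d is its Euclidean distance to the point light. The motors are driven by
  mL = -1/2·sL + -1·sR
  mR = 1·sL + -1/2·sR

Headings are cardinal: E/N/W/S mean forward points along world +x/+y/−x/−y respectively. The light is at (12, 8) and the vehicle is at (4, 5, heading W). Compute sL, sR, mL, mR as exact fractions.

40/97 8/17 -1116/1649 292/1649

left sensor world pos  = (3, 4); dL² = 97
right sensor world pos = (3, 6); dR² = 85
sL = 40/97 = 40/97
sR = 40/85 = 8/17
mL = -1/2·sL + -1·sR = -1116/1649
mR = 1·sL + -1/2·sR = 292/1649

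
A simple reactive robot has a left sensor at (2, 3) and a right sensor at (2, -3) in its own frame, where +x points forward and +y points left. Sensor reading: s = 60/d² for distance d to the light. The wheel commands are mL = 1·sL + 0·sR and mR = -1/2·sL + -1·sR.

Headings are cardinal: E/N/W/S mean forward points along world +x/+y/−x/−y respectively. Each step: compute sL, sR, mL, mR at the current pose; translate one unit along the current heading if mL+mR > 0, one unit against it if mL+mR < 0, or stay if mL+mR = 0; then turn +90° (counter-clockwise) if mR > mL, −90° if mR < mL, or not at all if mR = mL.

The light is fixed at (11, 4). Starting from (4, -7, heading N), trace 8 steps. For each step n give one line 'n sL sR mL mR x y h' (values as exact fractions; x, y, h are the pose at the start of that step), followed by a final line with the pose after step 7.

n=0: pose=(4,-7,N); sL=60/181, sR=60/97; mL=60/181, mR=-13770/17557; mL+mR=-7950/17557 → advance -1; mR−mL=-19590/17557 → turn -1·90°
n=1: pose=(4,-8,E); sL=30/53, sR=6/25; mL=30/53, mR=-693/1325; mL+mR=57/1325 → advance +1; mR−mL=-1443/1325 → turn -1·90°
n=2: pose=(5,-8,S); sL=12/41, sR=60/277; mL=12/41, mR=-4122/11357; mL+mR=-798/11357 → advance -1; mR−mL=-7446/11357 → turn -1·90°
n=3: pose=(5,-7,W); sL=3/13, sR=15/32; mL=3/13, mR=-243/416; mL+mR=-147/416 → advance -1; mR−mL=-339/416 → turn -1·90°
n=4: pose=(6,-7,N); sL=12/29, sR=12/17; mL=12/29, mR=-450/493; mL+mR=-246/493 → advance -1; mR−mL=-654/493 → turn -1·90°
n=5: pose=(6,-8,E); sL=2/3, sR=10/39; mL=2/3, mR=-23/39; mL+mR=1/13 → advance +1; mR−mL=-49/39 → turn -1·90°
n=6: pose=(7,-8,S); sL=60/197, sR=12/49; mL=60/197, mR=-3834/9653; mL+mR=-894/9653 → advance -1; mR−mL=-6774/9653 → turn -1·90°
n=7: pose=(7,-7,W); sL=15/58, sR=3/5; mL=15/58, mR=-423/580; mL+mR=-273/580 → advance -1; mR−mL=-573/580 → turn -1·90°

0 60/181 60/97 60/181 -13770/17557 4 -7 N
1 30/53 6/25 30/53 -693/1325 4 -8 E
2 12/41 60/277 12/41 -4122/11357 5 -8 S
3 3/13 15/32 3/13 -243/416 5 -7 W
4 12/29 12/17 12/29 -450/493 6 -7 N
5 2/3 10/39 2/3 -23/39 6 -8 E
6 60/197 12/49 60/197 -3834/9653 7 -8 S
7 15/58 3/5 15/58 -423/580 7 -7 W
final 8 -7 N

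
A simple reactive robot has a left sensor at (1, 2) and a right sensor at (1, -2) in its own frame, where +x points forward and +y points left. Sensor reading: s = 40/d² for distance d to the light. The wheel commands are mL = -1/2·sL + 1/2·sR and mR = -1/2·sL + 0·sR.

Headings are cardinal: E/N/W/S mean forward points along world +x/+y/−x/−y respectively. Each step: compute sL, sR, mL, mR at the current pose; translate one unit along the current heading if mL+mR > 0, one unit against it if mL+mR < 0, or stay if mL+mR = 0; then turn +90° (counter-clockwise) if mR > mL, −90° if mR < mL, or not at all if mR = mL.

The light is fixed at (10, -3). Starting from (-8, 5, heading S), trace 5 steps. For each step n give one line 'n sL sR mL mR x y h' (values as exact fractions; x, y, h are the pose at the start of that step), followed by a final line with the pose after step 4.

0 8/61 40/449 -576/27389 -4/61 -8 5 S
1 4/41 20/241 -72/9881 -2/41 -8 6 W
2 40/461 8/65 544/29965 -20/461 -7 6 N
3 10/89 10/73 80/6497 -5/89 -7 5 E
4 8/61 40/449 -576/27389 -4/61 -8 5 S
final -8 6 W

n=0: pose=(-8,5,S); sL=8/61, sR=40/449; mL=-576/27389, mR=-4/61; mL+mR=-2372/27389 → advance -1; mR−mL=-20/449 → turn -1·90°
n=1: pose=(-8,6,W); sL=4/41, sR=20/241; mL=-72/9881, mR=-2/41; mL+mR=-554/9881 → advance -1; mR−mL=-10/241 → turn -1·90°
n=2: pose=(-7,6,N); sL=40/461, sR=8/65; mL=544/29965, mR=-20/461; mL+mR=-756/29965 → advance -1; mR−mL=-4/65 → turn -1·90°
n=3: pose=(-7,5,E); sL=10/89, sR=10/73; mL=80/6497, mR=-5/89; mL+mR=-285/6497 → advance -1; mR−mL=-5/73 → turn -1·90°
n=4: pose=(-8,5,S); sL=8/61, sR=40/449; mL=-576/27389, mR=-4/61; mL+mR=-2372/27389 → advance -1; mR−mL=-20/449 → turn -1·90°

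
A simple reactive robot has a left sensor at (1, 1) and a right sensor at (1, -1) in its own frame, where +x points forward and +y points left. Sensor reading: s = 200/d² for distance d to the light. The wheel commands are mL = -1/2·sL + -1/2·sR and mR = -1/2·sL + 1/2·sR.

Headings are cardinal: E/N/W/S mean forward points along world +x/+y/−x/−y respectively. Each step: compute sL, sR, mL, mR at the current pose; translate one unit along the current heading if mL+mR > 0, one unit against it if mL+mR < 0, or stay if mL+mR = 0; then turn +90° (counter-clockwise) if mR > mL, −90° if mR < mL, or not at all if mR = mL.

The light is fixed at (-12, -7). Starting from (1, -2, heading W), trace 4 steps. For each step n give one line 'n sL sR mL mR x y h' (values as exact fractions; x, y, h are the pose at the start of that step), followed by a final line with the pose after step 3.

0 5/4 10/9 -85/72 -5/72 1 -2 W
1 200/241 40/37 -8520/8917 1120/8917 2 -2 S
2 100/137 4/5 -524/685 24/685 2 -1 E
3 200/193 40/49 -8760/9457 -1040/9457 1 -1 N
final 1 -2 W

n=0: pose=(1,-2,W); sL=5/4, sR=10/9; mL=-85/72, mR=-5/72; mL+mR=-5/4 → advance -1; mR−mL=10/9 → turn +1·90°
n=1: pose=(2,-2,S); sL=200/241, sR=40/37; mL=-8520/8917, mR=1120/8917; mL+mR=-200/241 → advance -1; mR−mL=40/37 → turn +1·90°
n=2: pose=(2,-1,E); sL=100/137, sR=4/5; mL=-524/685, mR=24/685; mL+mR=-100/137 → advance -1; mR−mL=4/5 → turn +1·90°
n=3: pose=(1,-1,N); sL=200/193, sR=40/49; mL=-8760/9457, mR=-1040/9457; mL+mR=-200/193 → advance -1; mR−mL=40/49 → turn +1·90°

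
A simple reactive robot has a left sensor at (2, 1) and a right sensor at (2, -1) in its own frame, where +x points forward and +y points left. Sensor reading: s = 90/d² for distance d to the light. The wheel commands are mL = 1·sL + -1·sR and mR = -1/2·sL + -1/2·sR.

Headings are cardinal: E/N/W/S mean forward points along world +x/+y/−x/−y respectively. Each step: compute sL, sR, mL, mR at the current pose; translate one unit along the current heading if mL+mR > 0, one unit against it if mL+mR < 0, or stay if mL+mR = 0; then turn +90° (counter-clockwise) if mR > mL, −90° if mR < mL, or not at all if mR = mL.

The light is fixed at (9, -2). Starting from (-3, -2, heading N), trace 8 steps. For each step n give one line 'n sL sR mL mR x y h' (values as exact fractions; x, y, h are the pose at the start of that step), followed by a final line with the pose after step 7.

n=0: pose=(-3,-2,N); sL=90/173, sR=18/25; mL=-864/4325, mR=-2682/4325; mL+mR=-3546/4325 → advance -1; mR−mL=-1818/4325 → turn -1·90°
n=1: pose=(-3,-3,E); sL=9/10, sR=45/52; mL=9/260, mR=-459/520; mL+mR=-441/520 → advance -1; mR−mL=-477/520 → turn -1·90°
n=2: pose=(-4,-3,S); sL=10/17, sR=18/41; mL=104/697, mR=-358/697; mL+mR=-254/697 → advance -1; mR−mL=-462/697 → turn -1·90°
n=3: pose=(-4,-2,W); sL=45/113, sR=45/113; mL=0, mR=-45/113; mL+mR=-45/113 → advance -1; mR−mL=-45/113 → turn -1·90°
n=4: pose=(-3,-2,N); sL=90/173, sR=18/25; mL=-864/4325, mR=-2682/4325; mL+mR=-3546/4325 → advance -1; mR−mL=-1818/4325 → turn -1·90°
n=5: pose=(-3,-3,E); sL=9/10, sR=45/52; mL=9/260, mR=-459/520; mL+mR=-441/520 → advance -1; mR−mL=-477/520 → turn -1·90°
n=6: pose=(-4,-3,S); sL=10/17, sR=18/41; mL=104/697, mR=-358/697; mL+mR=-254/697 → advance -1; mR−mL=-462/697 → turn -1·90°
n=7: pose=(-4,-2,W); sL=45/113, sR=45/113; mL=0, mR=-45/113; mL+mR=-45/113 → advance -1; mR−mL=-45/113 → turn -1·90°

0 90/173 18/25 -864/4325 -2682/4325 -3 -2 N
1 9/10 45/52 9/260 -459/520 -3 -3 E
2 10/17 18/41 104/697 -358/697 -4 -3 S
3 45/113 45/113 0 -45/113 -4 -2 W
4 90/173 18/25 -864/4325 -2682/4325 -3 -2 N
5 9/10 45/52 9/260 -459/520 -3 -3 E
6 10/17 18/41 104/697 -358/697 -4 -3 S
7 45/113 45/113 0 -45/113 -4 -2 W
final -3 -2 N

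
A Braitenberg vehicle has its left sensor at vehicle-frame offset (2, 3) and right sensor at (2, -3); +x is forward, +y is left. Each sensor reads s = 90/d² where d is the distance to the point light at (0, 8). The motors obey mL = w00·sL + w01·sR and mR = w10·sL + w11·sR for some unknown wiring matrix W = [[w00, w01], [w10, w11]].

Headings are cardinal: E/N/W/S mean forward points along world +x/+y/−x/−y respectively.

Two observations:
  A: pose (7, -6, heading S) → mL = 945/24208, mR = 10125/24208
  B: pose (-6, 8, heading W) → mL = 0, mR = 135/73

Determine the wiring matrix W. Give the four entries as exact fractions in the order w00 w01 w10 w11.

-1/2 1/2 1 1/2

obs A: pose=(7,-6,S) → sL=45/178, sR=45/136, mL=945/24208, mR=10125/24208
obs B: pose=(-6,8,W) → sL=90/73, sR=90/73, mL=0, mR=135/73
sensor matrix S = [[45/178, 45/136], [90/73, 90/73]]; det S = -42525/441796
solve [mL_A; mL_B] = S·[w00; w01] and [mR_A; mR_B] = S·[w10; w11]:
  w00 = -1/2, w01 = 1/2, w10 = 1, w11 = 1/2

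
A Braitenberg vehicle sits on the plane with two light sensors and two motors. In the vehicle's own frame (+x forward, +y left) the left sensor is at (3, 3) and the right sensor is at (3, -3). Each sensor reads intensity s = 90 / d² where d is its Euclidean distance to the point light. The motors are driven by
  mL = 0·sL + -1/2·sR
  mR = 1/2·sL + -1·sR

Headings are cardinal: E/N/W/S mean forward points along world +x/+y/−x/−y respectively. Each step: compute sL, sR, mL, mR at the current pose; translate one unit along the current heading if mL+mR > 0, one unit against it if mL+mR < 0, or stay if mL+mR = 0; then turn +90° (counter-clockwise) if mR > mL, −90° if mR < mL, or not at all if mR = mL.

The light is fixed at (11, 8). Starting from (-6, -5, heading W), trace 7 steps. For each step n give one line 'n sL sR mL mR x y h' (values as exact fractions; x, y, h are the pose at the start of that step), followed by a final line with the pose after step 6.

0 45/328 9/50 -9/100 -1827/16400 -6 -5 W
1 90/461 90/269 -45/269 -29385/124009 -5 -5 N
2 9/29 45/229 -45/458 -549/13282 -5 -6 E
3 90/521 90/317 -45/317 -32625/165157 -6 -6 N
4 9/34 9/52 -9/104 -9/221 -6 -7 E
5 2/13 10/41 -5/41 -89/533 -7 -7 N
6 45/197 45/293 -45/586 -4545/115442 -7 -8 E
final -8 -8 N

n=0: pose=(-6,-5,W); sL=45/328, sR=9/50; mL=-9/100, mR=-1827/16400; mL+mR=-3303/16400 → advance -1; mR−mL=-351/16400 → turn -1·90°
n=1: pose=(-5,-5,N); sL=90/461, sR=90/269; mL=-45/269, mR=-29385/124009; mL+mR=-50130/124009 → advance -1; mR−mL=-8640/124009 → turn -1·90°
n=2: pose=(-5,-6,E); sL=9/29, sR=45/229; mL=-45/458, mR=-549/13282; mL+mR=-927/6641 → advance -1; mR−mL=378/6641 → turn +1·90°
n=3: pose=(-6,-6,N); sL=90/521, sR=90/317; mL=-45/317, mR=-32625/165157; mL+mR=-56070/165157 → advance -1; mR−mL=-9180/165157 → turn -1·90°
n=4: pose=(-6,-7,E); sL=9/34, sR=9/52; mL=-9/104, mR=-9/221; mL+mR=-225/1768 → advance -1; mR−mL=81/1768 → turn +1·90°
n=5: pose=(-7,-7,N); sL=2/13, sR=10/41; mL=-5/41, mR=-89/533; mL+mR=-154/533 → advance -1; mR−mL=-24/533 → turn -1·90°
n=6: pose=(-7,-8,E); sL=45/197, sR=45/293; mL=-45/586, mR=-4545/115442; mL+mR=-6705/57721 → advance -1; mR−mL=2160/57721 → turn +1·90°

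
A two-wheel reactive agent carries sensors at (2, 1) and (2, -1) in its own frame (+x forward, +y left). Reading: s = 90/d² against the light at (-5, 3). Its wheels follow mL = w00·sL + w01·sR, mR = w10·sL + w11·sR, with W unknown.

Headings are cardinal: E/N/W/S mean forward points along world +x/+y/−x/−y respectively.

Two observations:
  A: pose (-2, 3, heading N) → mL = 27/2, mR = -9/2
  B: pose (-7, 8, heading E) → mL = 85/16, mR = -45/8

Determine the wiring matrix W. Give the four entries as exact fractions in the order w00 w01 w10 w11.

1 1/2 0 -1

obs A: pose=(-2,3,N) → sL=45/4, sR=9/2, mL=27/2, mR=-9/2
obs B: pose=(-7,8,E) → sL=5/2, sR=45/8, mL=85/16, mR=-45/8
sensor matrix S = [[45/4, 9/2], [5/2, 45/8]]; det S = 1665/32
solve [mL_A; mL_B] = S·[w00; w01] and [mR_A; mR_B] = S·[w10; w11]:
  w00 = 1, w01 = 1/2, w10 = 0, w11 = -1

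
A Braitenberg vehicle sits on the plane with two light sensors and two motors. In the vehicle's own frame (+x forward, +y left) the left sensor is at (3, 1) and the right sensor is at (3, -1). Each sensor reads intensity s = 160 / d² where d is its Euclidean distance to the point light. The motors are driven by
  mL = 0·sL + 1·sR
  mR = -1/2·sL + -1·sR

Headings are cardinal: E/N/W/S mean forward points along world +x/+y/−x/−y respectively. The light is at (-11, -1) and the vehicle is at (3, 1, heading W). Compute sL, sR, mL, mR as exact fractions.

80/61 16/13 16/13 -1496/793

left sensor world pos  = (0, 0); dL² = 122
right sensor world pos = (0, 2); dR² = 130
sL = 160/122 = 80/61
sR = 160/130 = 16/13
mL = 0·sL + 1·sR = 16/13
mR = -1/2·sL + -1·sR = -1496/793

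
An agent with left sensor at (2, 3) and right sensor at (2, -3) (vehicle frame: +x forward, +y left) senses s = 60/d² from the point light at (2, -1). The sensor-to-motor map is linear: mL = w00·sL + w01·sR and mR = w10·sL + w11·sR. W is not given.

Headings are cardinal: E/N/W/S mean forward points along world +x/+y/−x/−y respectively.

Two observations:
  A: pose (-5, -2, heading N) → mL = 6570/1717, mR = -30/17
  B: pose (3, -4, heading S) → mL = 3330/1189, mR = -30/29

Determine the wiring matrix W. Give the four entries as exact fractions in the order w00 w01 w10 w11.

1/2 1 0 -1/2

obs A: pose=(-5,-2,N) → sL=60/101, sR=60/17, mL=6570/1717, mR=-30/17
obs B: pose=(3,-4,S) → sL=60/41, sR=60/29, mL=3330/1189, mR=-30/29
sensor matrix S = [[60/101, 60/17], [60/41, 60/29]]; det S = -8035200/2041513
solve [mL_A; mL_B] = S·[w00; w01] and [mR_A; mR_B] = S·[w10; w11]:
  w00 = 1/2, w01 = 1, w10 = 0, w11 = -1/2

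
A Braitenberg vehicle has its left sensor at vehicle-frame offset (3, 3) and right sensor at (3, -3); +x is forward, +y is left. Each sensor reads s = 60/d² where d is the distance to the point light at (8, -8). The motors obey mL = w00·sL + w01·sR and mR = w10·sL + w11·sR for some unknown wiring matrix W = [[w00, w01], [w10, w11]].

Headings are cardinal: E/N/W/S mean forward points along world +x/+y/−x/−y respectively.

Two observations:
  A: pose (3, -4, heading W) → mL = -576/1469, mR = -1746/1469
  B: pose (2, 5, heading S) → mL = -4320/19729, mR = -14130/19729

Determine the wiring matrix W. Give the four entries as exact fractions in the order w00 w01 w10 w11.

-1 1 -1 -1/2

obs A: pose=(3,-4,W) → sL=12/13, sR=60/113, mL=-576/1469, mR=-1746/1469
obs B: pose=(2,5,S) → sL=60/109, sR=60/181, mL=-4320/19729, mR=-14130/19729
sensor matrix S = [[12/13, 60/113], [60/109, 60/181]]; det S = 397440/28981901
solve [mL_A; mL_B] = S·[w00; w01] and [mR_A; mR_B] = S·[w10; w11]:
  w00 = -1, w01 = 1, w10 = -1, w11 = -1/2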